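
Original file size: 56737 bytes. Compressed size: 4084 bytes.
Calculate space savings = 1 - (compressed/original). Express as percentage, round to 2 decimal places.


ratio = compressed/original = 4084/56737 = 0.071981
savings = 1 - ratio = 1 - 0.071981 = 0.928019
as a percentage: 0.928019 * 100 = 92.8%

Space savings = 1 - 4084/56737 = 92.8%


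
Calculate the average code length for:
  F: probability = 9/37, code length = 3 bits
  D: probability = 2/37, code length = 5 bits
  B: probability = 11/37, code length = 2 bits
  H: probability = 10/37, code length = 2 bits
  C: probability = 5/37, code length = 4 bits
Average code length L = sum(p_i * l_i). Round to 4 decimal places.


Weighted contributions p_i * l_i:
  F: (9/37) * 3 = 27/37
  D: (2/37) * 5 = 10/37
  B: (11/37) * 2 = 22/37
  H: (10/37) * 2 = 20/37
  C: (5/37) * 4 = 20/37
Sum = (27 + 10 + 22 + 20 + 20)/37 = 99/37

L = 99/37 = 2.6757 bits/symbol


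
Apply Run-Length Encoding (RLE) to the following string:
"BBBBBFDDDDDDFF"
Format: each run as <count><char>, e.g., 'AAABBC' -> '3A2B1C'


Scanning runs left to right:
  i=0: run of 'B' x 5 -> '5B'
  i=5: run of 'F' x 1 -> '1F'
  i=6: run of 'D' x 6 -> '6D'
  i=12: run of 'F' x 2 -> '2F'

RLE = 5B1F6D2F


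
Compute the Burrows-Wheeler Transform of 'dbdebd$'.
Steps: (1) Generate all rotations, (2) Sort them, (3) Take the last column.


Rotations (sorted):
  0: $dbdebd -> last char: d
  1: bd$dbde -> last char: e
  2: bdebd$d -> last char: d
  3: d$dbdeb -> last char: b
  4: dbdebd$ -> last char: $
  5: debd$db -> last char: b
  6: ebd$dbd -> last char: d


BWT = dedb$bd


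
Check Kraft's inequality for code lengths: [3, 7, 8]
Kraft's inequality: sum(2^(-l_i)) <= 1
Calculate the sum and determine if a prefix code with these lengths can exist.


Sum = 2^(-3) + 2^(-7) + 2^(-8)
    = 0.125 + 0.0078125 + 0.00390625
    = 35/256 = 0.13671875
Since 0.13671875 <= 1, Kraft's inequality IS satisfied.
A prefix code with these lengths CAN exist.

Kraft sum = 0.13671875. Satisfied.


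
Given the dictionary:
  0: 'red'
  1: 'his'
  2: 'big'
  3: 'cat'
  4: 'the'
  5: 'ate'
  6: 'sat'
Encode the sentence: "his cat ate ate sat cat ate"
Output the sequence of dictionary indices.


Look up each word in the dictionary:
  'his' -> 1
  'cat' -> 3
  'ate' -> 5
  'ate' -> 5
  'sat' -> 6
  'cat' -> 3
  'ate' -> 5

Encoded: [1, 3, 5, 5, 6, 3, 5]


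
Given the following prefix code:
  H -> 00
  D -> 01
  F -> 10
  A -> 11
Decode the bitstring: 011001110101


Decoding step by step:
Bits 01 -> D
Bits 10 -> F
Bits 01 -> D
Bits 11 -> A
Bits 01 -> D
Bits 01 -> D


Decoded message: DFDADD


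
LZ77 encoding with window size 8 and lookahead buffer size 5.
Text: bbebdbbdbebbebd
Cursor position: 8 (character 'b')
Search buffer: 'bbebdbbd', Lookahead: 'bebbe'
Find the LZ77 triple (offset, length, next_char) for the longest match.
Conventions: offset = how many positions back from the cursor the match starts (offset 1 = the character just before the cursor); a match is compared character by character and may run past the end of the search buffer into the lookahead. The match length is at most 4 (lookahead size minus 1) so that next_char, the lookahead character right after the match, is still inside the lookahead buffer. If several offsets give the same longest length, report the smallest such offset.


Try each offset into the search buffer:
  offset=1 (pos 7, char 'd'): match length 0
  offset=2 (pos 6, char 'b'): match length 1
  offset=3 (pos 5, char 'b'): match length 1
  offset=4 (pos 4, char 'd'): match length 0
  offset=5 (pos 3, char 'b'): match length 1
  offset=6 (pos 2, char 'e'): match length 0
  offset=7 (pos 1, char 'b'): match length 3
  offset=8 (pos 0, char 'b'): match length 1
Longest match has length 3 at offset 7.
next_char = character at position 8 + 3 = 11 -> 'b'

Best match: offset=7, length=3 (matching 'beb' starting at position 1)
LZ77 triple: (7, 3, 'b')


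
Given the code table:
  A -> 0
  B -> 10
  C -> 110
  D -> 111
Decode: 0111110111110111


Decoding:
0 -> A
111 -> D
110 -> C
111 -> D
110 -> C
111 -> D


Result: ADCDCD


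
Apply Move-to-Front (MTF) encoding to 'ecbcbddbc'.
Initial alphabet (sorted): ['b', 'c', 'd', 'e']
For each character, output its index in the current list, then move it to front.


MTF encoding:
'e': index 3 in ['b', 'c', 'd', 'e'] -> ['e', 'b', 'c', 'd']
'c': index 2 in ['e', 'b', 'c', 'd'] -> ['c', 'e', 'b', 'd']
'b': index 2 in ['c', 'e', 'b', 'd'] -> ['b', 'c', 'e', 'd']
'c': index 1 in ['b', 'c', 'e', 'd'] -> ['c', 'b', 'e', 'd']
'b': index 1 in ['c', 'b', 'e', 'd'] -> ['b', 'c', 'e', 'd']
'd': index 3 in ['b', 'c', 'e', 'd'] -> ['d', 'b', 'c', 'e']
'd': index 0 in ['d', 'b', 'c', 'e'] -> ['d', 'b', 'c', 'e']
'b': index 1 in ['d', 'b', 'c', 'e'] -> ['b', 'd', 'c', 'e']
'c': index 2 in ['b', 'd', 'c', 'e'] -> ['c', 'b', 'd', 'e']


Output: [3, 2, 2, 1, 1, 3, 0, 1, 2]


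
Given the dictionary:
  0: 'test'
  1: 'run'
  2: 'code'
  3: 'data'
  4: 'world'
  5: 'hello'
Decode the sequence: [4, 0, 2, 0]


Look up each index in the dictionary:
  4 -> 'world'
  0 -> 'test'
  2 -> 'code'
  0 -> 'test'

Decoded: "world test code test"


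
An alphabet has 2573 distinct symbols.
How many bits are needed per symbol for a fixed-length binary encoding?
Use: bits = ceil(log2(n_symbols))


log2(2573) = 11.3292
Bracket: 2^11 = 2048 < 2573 <= 2^12 = 4096
So ceil(log2(2573)) = 12

bits = ceil(log2(2573)) = ceil(11.3292) = 12 bits


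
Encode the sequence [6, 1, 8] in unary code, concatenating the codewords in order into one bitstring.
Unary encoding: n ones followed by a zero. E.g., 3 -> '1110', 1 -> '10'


Encode each number as n ones followed by a terminating 0:
  6 -> 1111110 (7 bits)
  1 -> 10 (2 bits)
  8 -> 111111110 (9 bits)
Total length = 7 + 2 + 9 = 18 bits.

Unary([6, 1, 8]) = 111111010111111110 (18 bits)


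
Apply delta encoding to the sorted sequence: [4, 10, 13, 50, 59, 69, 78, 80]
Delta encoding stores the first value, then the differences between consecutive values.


First value: 4
Deltas:
  10 - 4 = 6
  13 - 10 = 3
  50 - 13 = 37
  59 - 50 = 9
  69 - 59 = 10
  78 - 69 = 9
  80 - 78 = 2


Delta encoded: [4, 6, 3, 37, 9, 10, 9, 2]


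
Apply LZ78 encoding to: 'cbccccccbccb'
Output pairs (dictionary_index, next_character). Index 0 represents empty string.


LZ78 encoding steps:
Dictionary: {0: ''}
Step 1: w='' (idx 0), next='c' -> output (0, 'c'), add 'c' as idx 1
Step 2: w='' (idx 0), next='b' -> output (0, 'b'), add 'b' as idx 2
Step 3: w='c' (idx 1), next='c' -> output (1, 'c'), add 'cc' as idx 3
Step 4: w='cc' (idx 3), next='c' -> output (3, 'c'), add 'ccc' as idx 4
Step 5: w='c' (idx 1), next='b' -> output (1, 'b'), add 'cb' as idx 5
Step 6: w='cc' (idx 3), next='b' -> output (3, 'b'), add 'ccb' as idx 6


Encoded: [(0, 'c'), (0, 'b'), (1, 'c'), (3, 'c'), (1, 'b'), (3, 'b')]


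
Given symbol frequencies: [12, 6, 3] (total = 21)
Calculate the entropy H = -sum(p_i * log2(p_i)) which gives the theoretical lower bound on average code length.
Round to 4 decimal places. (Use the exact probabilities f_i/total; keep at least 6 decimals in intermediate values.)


Per-symbol terms -p_i * log2(p_i) with p_i = f_i/21:
  p = 12/21 = 0.571429: log2(p) = -0.807355, -p*log2(p) = 0.461346
  p = 6/21 = 0.285714: log2(p) = -1.807355, -p*log2(p) = 0.516387
  p = 3/21 = 0.142857: log2(p) = -2.807355, -p*log2(p) = 0.401051
H = 0.461346 + 0.516387 + 0.401051 = 1.378784

H = 1.3788 bits/symbol


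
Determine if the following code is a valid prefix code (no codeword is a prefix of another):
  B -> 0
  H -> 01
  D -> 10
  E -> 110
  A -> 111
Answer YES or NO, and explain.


Checking each pair (does one codeword prefix another?):
  B='0' vs H='01': prefix -- VIOLATION

NO -- this is NOT a valid prefix code. B (0) is a prefix of H (01).


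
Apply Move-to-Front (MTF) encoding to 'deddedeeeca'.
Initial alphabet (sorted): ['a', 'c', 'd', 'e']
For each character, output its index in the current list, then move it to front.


MTF encoding:
'd': index 2 in ['a', 'c', 'd', 'e'] -> ['d', 'a', 'c', 'e']
'e': index 3 in ['d', 'a', 'c', 'e'] -> ['e', 'd', 'a', 'c']
'd': index 1 in ['e', 'd', 'a', 'c'] -> ['d', 'e', 'a', 'c']
'd': index 0 in ['d', 'e', 'a', 'c'] -> ['d', 'e', 'a', 'c']
'e': index 1 in ['d', 'e', 'a', 'c'] -> ['e', 'd', 'a', 'c']
'd': index 1 in ['e', 'd', 'a', 'c'] -> ['d', 'e', 'a', 'c']
'e': index 1 in ['d', 'e', 'a', 'c'] -> ['e', 'd', 'a', 'c']
'e': index 0 in ['e', 'd', 'a', 'c'] -> ['e', 'd', 'a', 'c']
'e': index 0 in ['e', 'd', 'a', 'c'] -> ['e', 'd', 'a', 'c']
'c': index 3 in ['e', 'd', 'a', 'c'] -> ['c', 'e', 'd', 'a']
'a': index 3 in ['c', 'e', 'd', 'a'] -> ['a', 'c', 'e', 'd']


Output: [2, 3, 1, 0, 1, 1, 1, 0, 0, 3, 3]


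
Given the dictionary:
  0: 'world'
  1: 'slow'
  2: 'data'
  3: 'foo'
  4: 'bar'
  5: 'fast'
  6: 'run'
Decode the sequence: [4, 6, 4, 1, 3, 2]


Look up each index in the dictionary:
  4 -> 'bar'
  6 -> 'run'
  4 -> 'bar'
  1 -> 'slow'
  3 -> 'foo'
  2 -> 'data'

Decoded: "bar run bar slow foo data"


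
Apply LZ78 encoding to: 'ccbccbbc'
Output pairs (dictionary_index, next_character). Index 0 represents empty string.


LZ78 encoding steps:
Dictionary: {0: ''}
Step 1: w='' (idx 0), next='c' -> output (0, 'c'), add 'c' as idx 1
Step 2: w='c' (idx 1), next='b' -> output (1, 'b'), add 'cb' as idx 2
Step 3: w='c' (idx 1), next='c' -> output (1, 'c'), add 'cc' as idx 3
Step 4: w='' (idx 0), next='b' -> output (0, 'b'), add 'b' as idx 4
Step 5: w='b' (idx 4), next='c' -> output (4, 'c'), add 'bc' as idx 5


Encoded: [(0, 'c'), (1, 'b'), (1, 'c'), (0, 'b'), (4, 'c')]


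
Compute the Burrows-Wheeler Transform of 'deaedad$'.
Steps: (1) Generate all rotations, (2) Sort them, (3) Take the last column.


Rotations (sorted):
  0: $deaedad -> last char: d
  1: ad$deaed -> last char: d
  2: aedad$de -> last char: e
  3: d$deaeda -> last char: a
  4: dad$deae -> last char: e
  5: deaedad$ -> last char: $
  6: eaedad$d -> last char: d
  7: edad$dea -> last char: a


BWT = ddeae$da


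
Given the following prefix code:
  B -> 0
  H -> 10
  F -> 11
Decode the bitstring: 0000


Decoding step by step:
Bits 0 -> B
Bits 0 -> B
Bits 0 -> B
Bits 0 -> B


Decoded message: BBBB


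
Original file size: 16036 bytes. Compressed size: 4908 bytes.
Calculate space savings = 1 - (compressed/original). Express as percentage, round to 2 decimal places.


ratio = compressed/original = 4908/16036 = 0.306061
savings = 1 - ratio = 1 - 0.306061 = 0.693939
as a percentage: 0.693939 * 100 = 69.39%

Space savings = 1 - 4908/16036 = 69.39%


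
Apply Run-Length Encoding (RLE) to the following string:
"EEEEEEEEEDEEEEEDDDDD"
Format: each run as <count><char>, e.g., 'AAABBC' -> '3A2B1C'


Scanning runs left to right:
  i=0: run of 'E' x 9 -> '9E'
  i=9: run of 'D' x 1 -> '1D'
  i=10: run of 'E' x 5 -> '5E'
  i=15: run of 'D' x 5 -> '5D'

RLE = 9E1D5E5D


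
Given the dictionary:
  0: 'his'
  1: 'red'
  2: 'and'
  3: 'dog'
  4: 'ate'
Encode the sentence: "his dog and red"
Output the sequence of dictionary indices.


Look up each word in the dictionary:
  'his' -> 0
  'dog' -> 3
  'and' -> 2
  'red' -> 1

Encoded: [0, 3, 2, 1]


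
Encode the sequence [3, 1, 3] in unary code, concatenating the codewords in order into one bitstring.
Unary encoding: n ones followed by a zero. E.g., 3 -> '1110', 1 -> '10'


Encode each number as n ones followed by a terminating 0:
  3 -> 1110 (4 bits)
  1 -> 10 (2 bits)
  3 -> 1110 (4 bits)
Total length = 4 + 2 + 4 = 10 bits.

Unary([3, 1, 3]) = 1110101110 (10 bits)


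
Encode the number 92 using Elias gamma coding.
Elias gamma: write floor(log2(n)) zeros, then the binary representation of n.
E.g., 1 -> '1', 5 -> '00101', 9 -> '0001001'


num_bits = floor(log2(92)) + 1 = 7
leading_zeros = num_bits - 1 = 6
binary(92) = 1011100

Elias gamma(92) = '000000' + '1011100' = 0000001011100 (13 bits)


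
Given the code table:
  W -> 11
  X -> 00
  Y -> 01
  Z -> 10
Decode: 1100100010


Decoding:
11 -> W
00 -> X
10 -> Z
00 -> X
10 -> Z


Result: WXZXZ


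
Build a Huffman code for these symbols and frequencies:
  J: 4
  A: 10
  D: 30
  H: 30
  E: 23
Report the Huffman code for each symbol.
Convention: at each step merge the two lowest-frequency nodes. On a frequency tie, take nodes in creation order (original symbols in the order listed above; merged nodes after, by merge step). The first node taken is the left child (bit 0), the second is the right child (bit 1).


Huffman tree construction:
Step 1: Merge J(4) + A(10) = 14
Step 2: Merge (J+A)(14) + E(23) = 37
Step 3: Merge D(30) + H(30) = 60
Step 4: Merge ((J+A)+E)(37) + (D+H)(60) = 97
Read each symbol's code off the tree from the root (left child = 0, right child = 1).

Codes:
  J: 000 (length 3)
  A: 001 (length 3)
  D: 10 (length 2)
  H: 11 (length 2)
  E: 01 (length 2)
Average code length: 208/97 = 2.1443 bits/symbol


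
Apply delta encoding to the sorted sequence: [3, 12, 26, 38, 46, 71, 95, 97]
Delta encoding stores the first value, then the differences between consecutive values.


First value: 3
Deltas:
  12 - 3 = 9
  26 - 12 = 14
  38 - 26 = 12
  46 - 38 = 8
  71 - 46 = 25
  95 - 71 = 24
  97 - 95 = 2


Delta encoded: [3, 9, 14, 12, 8, 25, 24, 2]


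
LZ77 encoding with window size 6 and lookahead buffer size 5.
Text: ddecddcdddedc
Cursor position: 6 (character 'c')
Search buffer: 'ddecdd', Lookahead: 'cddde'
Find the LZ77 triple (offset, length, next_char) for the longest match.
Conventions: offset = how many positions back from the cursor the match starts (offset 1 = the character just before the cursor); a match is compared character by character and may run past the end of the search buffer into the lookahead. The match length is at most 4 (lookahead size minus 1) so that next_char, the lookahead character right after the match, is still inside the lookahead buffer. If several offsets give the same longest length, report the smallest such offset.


Try each offset into the search buffer:
  offset=1 (pos 5, char 'd'): match length 0
  offset=2 (pos 4, char 'd'): match length 0
  offset=3 (pos 3, char 'c'): match length 3
  offset=4 (pos 2, char 'e'): match length 0
  offset=5 (pos 1, char 'd'): match length 0
  offset=6 (pos 0, char 'd'): match length 0
Longest match has length 3 at offset 3.
next_char = character at position 6 + 3 = 9 -> 'd'

Best match: offset=3, length=3 (matching 'cdd' starting at position 3)
LZ77 triple: (3, 3, 'd')


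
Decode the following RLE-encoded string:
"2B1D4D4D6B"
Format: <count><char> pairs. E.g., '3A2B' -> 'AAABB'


Expanding each <count><char> pair:
  2B -> 'BB'
  1D -> 'D'
  4D -> 'DDDD'
  4D -> 'DDDD'
  6B -> 'BBBBBB'

Decoded = BBDDDDDDDDDBBBBBB


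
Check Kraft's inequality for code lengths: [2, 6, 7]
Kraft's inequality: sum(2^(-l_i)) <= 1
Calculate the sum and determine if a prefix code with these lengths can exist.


Sum = 2^(-2) + 2^(-6) + 2^(-7)
    = 0.25 + 0.015625 + 0.0078125
    = 35/128 = 0.2734375
Since 0.2734375 <= 1, Kraft's inequality IS satisfied.
A prefix code with these lengths CAN exist.

Kraft sum = 0.2734375. Satisfied.


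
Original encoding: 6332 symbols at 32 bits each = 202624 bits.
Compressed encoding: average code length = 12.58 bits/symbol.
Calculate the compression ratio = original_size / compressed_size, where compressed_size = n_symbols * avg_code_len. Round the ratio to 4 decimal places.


original_size = n_symbols * orig_bits = 6332 * 32 = 202624 bits
compressed_size = n_symbols * avg_code_len = 6332 * 12.58 = 79656.56 bits
ratio = original_size / compressed_size = 202624 / 79656.56 = 2.5437

Compression ratio = 2.5437


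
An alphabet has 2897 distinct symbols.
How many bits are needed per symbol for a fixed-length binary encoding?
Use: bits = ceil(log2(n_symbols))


log2(2897) = 11.5003
Bracket: 2^11 = 2048 < 2897 <= 2^12 = 4096
So ceil(log2(2897)) = 12

bits = ceil(log2(2897)) = ceil(11.5003) = 12 bits


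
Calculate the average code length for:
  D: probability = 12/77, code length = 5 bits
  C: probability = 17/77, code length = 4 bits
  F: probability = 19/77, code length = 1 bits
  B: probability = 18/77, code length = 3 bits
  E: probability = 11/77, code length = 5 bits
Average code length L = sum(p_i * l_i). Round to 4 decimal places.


Weighted contributions p_i * l_i:
  D: (12/77) * 5 = 60/77
  C: (17/77) * 4 = 68/77
  F: (19/77) * 1 = 19/77
  B: (18/77) * 3 = 54/77
  E: (11/77) * 5 = 55/77
Sum = (60 + 68 + 19 + 54 + 55)/77 = 256/77

L = 256/77 = 3.3247 bits/symbol


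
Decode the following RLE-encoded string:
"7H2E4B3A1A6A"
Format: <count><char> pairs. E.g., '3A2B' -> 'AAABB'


Expanding each <count><char> pair:
  7H -> 'HHHHHHH'
  2E -> 'EE'
  4B -> 'BBBB'
  3A -> 'AAA'
  1A -> 'A'
  6A -> 'AAAAAA'

Decoded = HHHHHHHEEBBBBAAAAAAAAAA


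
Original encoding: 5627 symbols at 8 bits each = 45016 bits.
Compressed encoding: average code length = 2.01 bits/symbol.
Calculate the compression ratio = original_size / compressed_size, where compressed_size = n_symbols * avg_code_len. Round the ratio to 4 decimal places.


original_size = n_symbols * orig_bits = 5627 * 8 = 45016 bits
compressed_size = n_symbols * avg_code_len = 5627 * 2.01 = 11310.27 bits
ratio = original_size / compressed_size = 45016 / 11310.27 = 3.9801

Compression ratio = 3.9801


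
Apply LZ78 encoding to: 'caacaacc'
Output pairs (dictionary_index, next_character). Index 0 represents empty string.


LZ78 encoding steps:
Dictionary: {0: ''}
Step 1: w='' (idx 0), next='c' -> output (0, 'c'), add 'c' as idx 1
Step 2: w='' (idx 0), next='a' -> output (0, 'a'), add 'a' as idx 2
Step 3: w='a' (idx 2), next='c' -> output (2, 'c'), add 'ac' as idx 3
Step 4: w='a' (idx 2), next='a' -> output (2, 'a'), add 'aa' as idx 4
Step 5: w='c' (idx 1), next='c' -> output (1, 'c'), add 'cc' as idx 5


Encoded: [(0, 'c'), (0, 'a'), (2, 'c'), (2, 'a'), (1, 'c')]


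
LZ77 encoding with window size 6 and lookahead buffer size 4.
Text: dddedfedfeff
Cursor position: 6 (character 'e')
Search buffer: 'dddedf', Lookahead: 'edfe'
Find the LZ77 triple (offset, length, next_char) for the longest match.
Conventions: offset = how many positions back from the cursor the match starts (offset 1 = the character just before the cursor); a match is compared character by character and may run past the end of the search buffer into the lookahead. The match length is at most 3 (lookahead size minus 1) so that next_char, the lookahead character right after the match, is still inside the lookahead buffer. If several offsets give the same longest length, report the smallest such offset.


Try each offset into the search buffer:
  offset=1 (pos 5, char 'f'): match length 0
  offset=2 (pos 4, char 'd'): match length 0
  offset=3 (pos 3, char 'e'): match length 3
  offset=4 (pos 2, char 'd'): match length 0
  offset=5 (pos 1, char 'd'): match length 0
  offset=6 (pos 0, char 'd'): match length 0
Longest match has length 3 at offset 3.
next_char = character at position 6 + 3 = 9 -> 'e'

Best match: offset=3, length=3 (matching 'edf' starting at position 3)
LZ77 triple: (3, 3, 'e')


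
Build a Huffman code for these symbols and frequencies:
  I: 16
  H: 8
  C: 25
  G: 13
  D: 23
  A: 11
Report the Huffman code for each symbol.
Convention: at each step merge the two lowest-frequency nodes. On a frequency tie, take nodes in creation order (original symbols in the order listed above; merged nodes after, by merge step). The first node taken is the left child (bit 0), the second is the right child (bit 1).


Huffman tree construction:
Step 1: Merge H(8) + A(11) = 19
Step 2: Merge G(13) + I(16) = 29
Step 3: Merge (H+A)(19) + D(23) = 42
Step 4: Merge C(25) + (G+I)(29) = 54
Step 5: Merge ((H+A)+D)(42) + (C+(G+I))(54) = 96
Read each symbol's code off the tree from the root (left child = 0, right child = 1).

Codes:
  I: 111 (length 3)
  H: 000 (length 3)
  C: 10 (length 2)
  G: 110 (length 3)
  D: 01 (length 2)
  A: 001 (length 3)
Average code length: 240/96 = 2.5000 bits/symbol


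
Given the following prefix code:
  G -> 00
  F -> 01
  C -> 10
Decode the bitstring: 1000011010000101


Decoding step by step:
Bits 10 -> C
Bits 00 -> G
Bits 01 -> F
Bits 10 -> C
Bits 10 -> C
Bits 00 -> G
Bits 01 -> F
Bits 01 -> F


Decoded message: CGFCCGFF


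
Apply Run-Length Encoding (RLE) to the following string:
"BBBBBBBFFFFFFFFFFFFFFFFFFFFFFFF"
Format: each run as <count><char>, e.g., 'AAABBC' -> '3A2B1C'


Scanning runs left to right:
  i=0: run of 'B' x 7 -> '7B'
  i=7: run of 'F' x 24 -> '24F'

RLE = 7B24F


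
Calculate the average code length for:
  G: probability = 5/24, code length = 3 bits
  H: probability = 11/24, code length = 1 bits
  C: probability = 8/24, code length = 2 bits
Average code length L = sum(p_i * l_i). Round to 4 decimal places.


Weighted contributions p_i * l_i:
  G: (5/24) * 3 = 15/24
  H: (11/24) * 1 = 11/24
  C: (8/24) * 2 = 16/24
Sum = (15 + 11 + 16)/24 = 42/24

L = 42/24 = 1.7500 bits/symbol


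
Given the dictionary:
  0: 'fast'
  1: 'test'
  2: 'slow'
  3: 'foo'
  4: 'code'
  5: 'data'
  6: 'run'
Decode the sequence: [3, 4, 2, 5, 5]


Look up each index in the dictionary:
  3 -> 'foo'
  4 -> 'code'
  2 -> 'slow'
  5 -> 'data'
  5 -> 'data'

Decoded: "foo code slow data data"


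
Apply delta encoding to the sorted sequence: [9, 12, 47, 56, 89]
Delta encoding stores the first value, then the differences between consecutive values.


First value: 9
Deltas:
  12 - 9 = 3
  47 - 12 = 35
  56 - 47 = 9
  89 - 56 = 33


Delta encoded: [9, 3, 35, 9, 33]


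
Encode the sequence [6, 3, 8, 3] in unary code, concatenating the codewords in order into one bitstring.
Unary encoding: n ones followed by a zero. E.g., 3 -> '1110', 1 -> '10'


Encode each number as n ones followed by a terminating 0:
  6 -> 1111110 (7 bits)
  3 -> 1110 (4 bits)
  8 -> 111111110 (9 bits)
  3 -> 1110 (4 bits)
Total length = 7 + 4 + 9 + 4 = 24 bits.

Unary([6, 3, 8, 3]) = 111111011101111111101110 (24 bits)


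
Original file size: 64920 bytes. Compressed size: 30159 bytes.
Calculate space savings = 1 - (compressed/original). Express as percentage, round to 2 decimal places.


ratio = compressed/original = 30159/64920 = 0.464556
savings = 1 - ratio = 1 - 0.464556 = 0.535444
as a percentage: 0.535444 * 100 = 53.54%

Space savings = 1 - 30159/64920 = 53.54%


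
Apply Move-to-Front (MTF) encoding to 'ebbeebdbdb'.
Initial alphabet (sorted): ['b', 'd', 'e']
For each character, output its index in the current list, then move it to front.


MTF encoding:
'e': index 2 in ['b', 'd', 'e'] -> ['e', 'b', 'd']
'b': index 1 in ['e', 'b', 'd'] -> ['b', 'e', 'd']
'b': index 0 in ['b', 'e', 'd'] -> ['b', 'e', 'd']
'e': index 1 in ['b', 'e', 'd'] -> ['e', 'b', 'd']
'e': index 0 in ['e', 'b', 'd'] -> ['e', 'b', 'd']
'b': index 1 in ['e', 'b', 'd'] -> ['b', 'e', 'd']
'd': index 2 in ['b', 'e', 'd'] -> ['d', 'b', 'e']
'b': index 1 in ['d', 'b', 'e'] -> ['b', 'd', 'e']
'd': index 1 in ['b', 'd', 'e'] -> ['d', 'b', 'e']
'b': index 1 in ['d', 'b', 'e'] -> ['b', 'd', 'e']


Output: [2, 1, 0, 1, 0, 1, 2, 1, 1, 1]


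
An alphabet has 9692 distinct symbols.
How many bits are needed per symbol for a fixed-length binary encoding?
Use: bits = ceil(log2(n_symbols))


log2(9692) = 13.2426
Bracket: 2^13 = 8192 < 9692 <= 2^14 = 16384
So ceil(log2(9692)) = 14

bits = ceil(log2(9692)) = ceil(13.2426) = 14 bits


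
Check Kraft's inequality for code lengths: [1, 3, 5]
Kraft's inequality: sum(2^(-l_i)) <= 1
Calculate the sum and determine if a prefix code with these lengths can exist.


Sum = 2^(-1) + 2^(-3) + 2^(-5)
    = 0.5 + 0.125 + 0.03125
    = 21/32 = 0.65625
Since 0.65625 <= 1, Kraft's inequality IS satisfied.
A prefix code with these lengths CAN exist.

Kraft sum = 0.65625. Satisfied.


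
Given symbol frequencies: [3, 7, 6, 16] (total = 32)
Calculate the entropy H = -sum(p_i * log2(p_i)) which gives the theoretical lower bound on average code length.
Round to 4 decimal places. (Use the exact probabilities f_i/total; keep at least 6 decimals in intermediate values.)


Per-symbol terms -p_i * log2(p_i) with p_i = f_i/32:
  p = 3/32 = 0.093750: log2(p) = -3.415037, -p*log2(p) = 0.320160
  p = 7/32 = 0.218750: log2(p) = -2.192645, -p*log2(p) = 0.479641
  p = 6/32 = 0.187500: log2(p) = -2.415037, -p*log2(p) = 0.452820
  p = 16/32 = 0.500000: log2(p) = -1.000000, -p*log2(p) = 0.500000
H = 0.320160 + 0.479641 + 0.452820 + 0.500000 = 1.752621

H = 1.7526 bits/symbol


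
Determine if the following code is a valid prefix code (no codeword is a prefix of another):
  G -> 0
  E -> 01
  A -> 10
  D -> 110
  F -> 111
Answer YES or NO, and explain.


Checking each pair (does one codeword prefix another?):
  G='0' vs E='01': prefix -- VIOLATION

NO -- this is NOT a valid prefix code. G (0) is a prefix of E (01).


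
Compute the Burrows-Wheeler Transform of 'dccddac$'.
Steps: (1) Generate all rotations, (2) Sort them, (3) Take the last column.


Rotations (sorted):
  0: $dccddac -> last char: c
  1: ac$dccdd -> last char: d
  2: c$dccdda -> last char: a
  3: ccddac$d -> last char: d
  4: cddac$dc -> last char: c
  5: dac$dccd -> last char: d
  6: dccddac$ -> last char: $
  7: ddac$dcc -> last char: c


BWT = cdadcd$c


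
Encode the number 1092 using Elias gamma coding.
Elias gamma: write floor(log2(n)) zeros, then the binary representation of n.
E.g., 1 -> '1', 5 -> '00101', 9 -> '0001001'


num_bits = floor(log2(1092)) + 1 = 11
leading_zeros = num_bits - 1 = 10
binary(1092) = 10001000100

Elias gamma(1092) = '0000000000' + '10001000100' = 000000000010001000100 (21 bits)


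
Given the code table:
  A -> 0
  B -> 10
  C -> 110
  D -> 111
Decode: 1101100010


Decoding:
110 -> C
110 -> C
0 -> A
0 -> A
10 -> B


Result: CCAAB


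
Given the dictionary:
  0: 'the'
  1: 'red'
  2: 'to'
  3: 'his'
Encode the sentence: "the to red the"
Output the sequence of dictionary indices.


Look up each word in the dictionary:
  'the' -> 0
  'to' -> 2
  'red' -> 1
  'the' -> 0

Encoded: [0, 2, 1, 0]


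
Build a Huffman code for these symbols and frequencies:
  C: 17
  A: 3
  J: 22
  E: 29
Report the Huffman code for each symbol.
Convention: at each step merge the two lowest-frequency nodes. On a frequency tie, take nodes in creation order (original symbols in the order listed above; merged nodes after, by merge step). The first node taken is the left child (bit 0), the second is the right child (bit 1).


Huffman tree construction:
Step 1: Merge A(3) + C(17) = 20
Step 2: Merge (A+C)(20) + J(22) = 42
Step 3: Merge E(29) + ((A+C)+J)(42) = 71
Read each symbol's code off the tree from the root (left child = 0, right child = 1).

Codes:
  C: 101 (length 3)
  A: 100 (length 3)
  J: 11 (length 2)
  E: 0 (length 1)
Average code length: 133/71 = 1.8732 bits/symbol


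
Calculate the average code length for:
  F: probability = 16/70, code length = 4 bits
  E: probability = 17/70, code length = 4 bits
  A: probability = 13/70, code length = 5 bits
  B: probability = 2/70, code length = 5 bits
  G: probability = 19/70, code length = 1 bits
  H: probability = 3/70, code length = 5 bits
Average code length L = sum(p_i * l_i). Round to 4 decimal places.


Weighted contributions p_i * l_i:
  F: (16/70) * 4 = 64/70
  E: (17/70) * 4 = 68/70
  A: (13/70) * 5 = 65/70
  B: (2/70) * 5 = 10/70
  G: (19/70) * 1 = 19/70
  H: (3/70) * 5 = 15/70
Sum = (64 + 68 + 65 + 10 + 19 + 15)/70 = 241/70

L = 241/70 = 3.4429 bits/symbol


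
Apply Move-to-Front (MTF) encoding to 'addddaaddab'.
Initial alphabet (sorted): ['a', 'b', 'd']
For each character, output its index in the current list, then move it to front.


MTF encoding:
'a': index 0 in ['a', 'b', 'd'] -> ['a', 'b', 'd']
'd': index 2 in ['a', 'b', 'd'] -> ['d', 'a', 'b']
'd': index 0 in ['d', 'a', 'b'] -> ['d', 'a', 'b']
'd': index 0 in ['d', 'a', 'b'] -> ['d', 'a', 'b']
'd': index 0 in ['d', 'a', 'b'] -> ['d', 'a', 'b']
'a': index 1 in ['d', 'a', 'b'] -> ['a', 'd', 'b']
'a': index 0 in ['a', 'd', 'b'] -> ['a', 'd', 'b']
'd': index 1 in ['a', 'd', 'b'] -> ['d', 'a', 'b']
'd': index 0 in ['d', 'a', 'b'] -> ['d', 'a', 'b']
'a': index 1 in ['d', 'a', 'b'] -> ['a', 'd', 'b']
'b': index 2 in ['a', 'd', 'b'] -> ['b', 'a', 'd']


Output: [0, 2, 0, 0, 0, 1, 0, 1, 0, 1, 2]


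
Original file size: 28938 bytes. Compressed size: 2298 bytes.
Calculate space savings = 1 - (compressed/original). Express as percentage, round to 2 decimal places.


ratio = compressed/original = 2298/28938 = 0.079411
savings = 1 - ratio = 1 - 0.079411 = 0.920589
as a percentage: 0.920589 * 100 = 92.06%

Space savings = 1 - 2298/28938 = 92.06%


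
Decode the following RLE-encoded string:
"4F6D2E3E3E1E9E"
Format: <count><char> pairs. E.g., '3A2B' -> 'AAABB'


Expanding each <count><char> pair:
  4F -> 'FFFF'
  6D -> 'DDDDDD'
  2E -> 'EE'
  3E -> 'EEE'
  3E -> 'EEE'
  1E -> 'E'
  9E -> 'EEEEEEEEE'

Decoded = FFFFDDDDDDEEEEEEEEEEEEEEEEEE


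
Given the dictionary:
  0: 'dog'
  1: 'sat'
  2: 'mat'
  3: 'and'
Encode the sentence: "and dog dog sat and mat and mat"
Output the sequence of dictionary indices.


Look up each word in the dictionary:
  'and' -> 3
  'dog' -> 0
  'dog' -> 0
  'sat' -> 1
  'and' -> 3
  'mat' -> 2
  'and' -> 3
  'mat' -> 2

Encoded: [3, 0, 0, 1, 3, 2, 3, 2]


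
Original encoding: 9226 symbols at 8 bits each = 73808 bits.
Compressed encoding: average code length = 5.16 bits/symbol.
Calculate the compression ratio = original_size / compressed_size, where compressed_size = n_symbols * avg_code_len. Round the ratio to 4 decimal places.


original_size = n_symbols * orig_bits = 9226 * 8 = 73808 bits
compressed_size = n_symbols * avg_code_len = 9226 * 5.16 = 47606.16 bits
ratio = original_size / compressed_size = 73808 / 47606.16 = 1.5504

Compression ratio = 1.5504


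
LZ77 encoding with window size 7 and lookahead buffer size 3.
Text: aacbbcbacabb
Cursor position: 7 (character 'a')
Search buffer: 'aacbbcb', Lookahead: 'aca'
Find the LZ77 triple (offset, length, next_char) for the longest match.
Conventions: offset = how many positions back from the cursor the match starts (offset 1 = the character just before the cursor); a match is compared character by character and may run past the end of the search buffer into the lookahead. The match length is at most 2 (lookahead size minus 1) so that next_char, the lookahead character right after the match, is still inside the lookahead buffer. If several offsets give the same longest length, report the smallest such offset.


Try each offset into the search buffer:
  offset=1 (pos 6, char 'b'): match length 0
  offset=2 (pos 5, char 'c'): match length 0
  offset=3 (pos 4, char 'b'): match length 0
  offset=4 (pos 3, char 'b'): match length 0
  offset=5 (pos 2, char 'c'): match length 0
  offset=6 (pos 1, char 'a'): match length 2
  offset=7 (pos 0, char 'a'): match length 1
Longest match has length 2 at offset 6.
next_char = character at position 7 + 2 = 9 -> 'a'

Best match: offset=6, length=2 (matching 'ac' starting at position 1)
LZ77 triple: (6, 2, 'a')


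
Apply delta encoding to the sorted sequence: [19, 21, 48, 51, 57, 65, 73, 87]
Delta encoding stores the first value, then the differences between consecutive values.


First value: 19
Deltas:
  21 - 19 = 2
  48 - 21 = 27
  51 - 48 = 3
  57 - 51 = 6
  65 - 57 = 8
  73 - 65 = 8
  87 - 73 = 14


Delta encoded: [19, 2, 27, 3, 6, 8, 8, 14]


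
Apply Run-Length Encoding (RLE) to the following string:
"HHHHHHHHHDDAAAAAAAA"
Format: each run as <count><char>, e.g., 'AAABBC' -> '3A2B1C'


Scanning runs left to right:
  i=0: run of 'H' x 9 -> '9H'
  i=9: run of 'D' x 2 -> '2D'
  i=11: run of 'A' x 8 -> '8A'

RLE = 9H2D8A


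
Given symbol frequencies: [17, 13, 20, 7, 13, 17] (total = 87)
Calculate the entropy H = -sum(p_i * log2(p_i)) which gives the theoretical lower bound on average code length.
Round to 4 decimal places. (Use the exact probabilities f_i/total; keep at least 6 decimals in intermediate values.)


Per-symbol terms -p_i * log2(p_i) with p_i = f_i/87:
  p = 17/87 = 0.195402: log2(p) = -2.355481, -p*log2(p) = 0.460266
  p = 13/87 = 0.149425: log2(p) = -2.742504, -p*log2(p) = 0.409799
  p = 20/87 = 0.229885: log2(p) = -2.121015, -p*log2(p) = 0.487590
  p = 7/87 = 0.080460: log2(p) = -3.635589, -p*log2(p) = 0.292519
  p = 13/87 = 0.149425: log2(p) = -2.742504, -p*log2(p) = 0.409799
  p = 17/87 = 0.195402: log2(p) = -2.355481, -p*log2(p) = 0.460266
H = 0.460266 + 0.409799 + 0.487590 + 0.292519 + 0.409799 + 0.460266 = 2.520239

H = 2.5202 bits/symbol


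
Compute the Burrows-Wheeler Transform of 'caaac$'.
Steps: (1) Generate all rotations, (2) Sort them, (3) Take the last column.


Rotations (sorted):
  0: $caaac -> last char: c
  1: aaac$c -> last char: c
  2: aac$ca -> last char: a
  3: ac$caa -> last char: a
  4: c$caaa -> last char: a
  5: caaac$ -> last char: $


BWT = ccaaa$


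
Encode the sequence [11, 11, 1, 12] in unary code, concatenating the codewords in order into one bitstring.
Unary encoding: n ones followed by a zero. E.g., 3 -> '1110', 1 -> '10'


Encode each number as n ones followed by a terminating 0:
  11 -> 111111111110 (12 bits)
  11 -> 111111111110 (12 bits)
  1 -> 10 (2 bits)
  12 -> 1111111111110 (13 bits)
Total length = 12 + 12 + 2 + 13 = 39 bits.

Unary([11, 11, 1, 12]) = 111111111110111111111110101111111111110 (39 bits)


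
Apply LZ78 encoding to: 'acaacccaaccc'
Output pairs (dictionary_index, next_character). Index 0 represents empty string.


LZ78 encoding steps:
Dictionary: {0: ''}
Step 1: w='' (idx 0), next='a' -> output (0, 'a'), add 'a' as idx 1
Step 2: w='' (idx 0), next='c' -> output (0, 'c'), add 'c' as idx 2
Step 3: w='a' (idx 1), next='a' -> output (1, 'a'), add 'aa' as idx 3
Step 4: w='c' (idx 2), next='c' -> output (2, 'c'), add 'cc' as idx 4
Step 5: w='c' (idx 2), next='a' -> output (2, 'a'), add 'ca' as idx 5
Step 6: w='a' (idx 1), next='c' -> output (1, 'c'), add 'ac' as idx 6
Step 7: w='cc' (idx 4), end of input -> output (4, '')


Encoded: [(0, 'a'), (0, 'c'), (1, 'a'), (2, 'c'), (2, 'a'), (1, 'c'), (4, '')]


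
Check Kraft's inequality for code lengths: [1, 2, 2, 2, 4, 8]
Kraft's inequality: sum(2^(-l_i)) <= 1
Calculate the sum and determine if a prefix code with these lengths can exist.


Sum = 2^(-1) + 2^(-2) + 2^(-2) + 2^(-2) + 2^(-4) + 2^(-8)
    = 0.5 + 0.25 + 0.25 + 0.25 + 0.0625 + 0.00390625
    = 337/256 = 1.31640625
Since 1.31640625 > 1, Kraft's inequality is NOT satisfied.
A prefix code with these lengths CANNOT exist.

Kraft sum = 1.31640625. Not satisfied.


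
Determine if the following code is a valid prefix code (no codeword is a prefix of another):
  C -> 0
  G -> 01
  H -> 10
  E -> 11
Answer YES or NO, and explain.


Checking each pair (does one codeword prefix another?):
  C='0' vs G='01': prefix -- VIOLATION

NO -- this is NOT a valid prefix code. C (0) is a prefix of G (01).


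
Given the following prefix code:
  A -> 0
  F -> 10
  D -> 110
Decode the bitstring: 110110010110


Decoding step by step:
Bits 110 -> D
Bits 110 -> D
Bits 0 -> A
Bits 10 -> F
Bits 110 -> D


Decoded message: DDAFD


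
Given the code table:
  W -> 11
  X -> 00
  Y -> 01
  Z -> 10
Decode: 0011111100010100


Decoding:
00 -> X
11 -> W
11 -> W
11 -> W
00 -> X
01 -> Y
01 -> Y
00 -> X


Result: XWWWXYYX


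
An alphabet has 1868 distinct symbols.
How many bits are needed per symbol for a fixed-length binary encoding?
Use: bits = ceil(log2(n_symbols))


log2(1868) = 10.8673
Bracket: 2^10 = 1024 < 1868 <= 2^11 = 2048
So ceil(log2(1868)) = 11

bits = ceil(log2(1868)) = ceil(10.8673) = 11 bits


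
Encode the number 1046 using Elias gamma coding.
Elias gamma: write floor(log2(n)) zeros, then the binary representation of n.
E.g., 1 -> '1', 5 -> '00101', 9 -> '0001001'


num_bits = floor(log2(1046)) + 1 = 11
leading_zeros = num_bits - 1 = 10
binary(1046) = 10000010110

Elias gamma(1046) = '0000000000' + '10000010110' = 000000000010000010110 (21 bits)


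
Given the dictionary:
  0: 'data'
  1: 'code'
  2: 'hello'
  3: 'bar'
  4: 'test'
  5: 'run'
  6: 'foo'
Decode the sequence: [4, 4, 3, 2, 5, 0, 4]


Look up each index in the dictionary:
  4 -> 'test'
  4 -> 'test'
  3 -> 'bar'
  2 -> 'hello'
  5 -> 'run'
  0 -> 'data'
  4 -> 'test'

Decoded: "test test bar hello run data test"


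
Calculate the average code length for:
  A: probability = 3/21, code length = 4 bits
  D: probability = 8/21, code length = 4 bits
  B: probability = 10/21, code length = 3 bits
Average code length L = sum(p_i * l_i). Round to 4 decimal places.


Weighted contributions p_i * l_i:
  A: (3/21) * 4 = 12/21
  D: (8/21) * 4 = 32/21
  B: (10/21) * 3 = 30/21
Sum = (12 + 32 + 30)/21 = 74/21

L = 74/21 = 3.5238 bits/symbol


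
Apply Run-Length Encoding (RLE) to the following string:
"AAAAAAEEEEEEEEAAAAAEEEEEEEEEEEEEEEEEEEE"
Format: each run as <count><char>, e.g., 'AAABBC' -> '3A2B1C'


Scanning runs left to right:
  i=0: run of 'A' x 6 -> '6A'
  i=6: run of 'E' x 8 -> '8E'
  i=14: run of 'A' x 5 -> '5A'
  i=19: run of 'E' x 20 -> '20E'

RLE = 6A8E5A20E


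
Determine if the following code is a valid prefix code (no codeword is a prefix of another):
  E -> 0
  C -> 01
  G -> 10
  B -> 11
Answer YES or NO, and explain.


Checking each pair (does one codeword prefix another?):
  E='0' vs C='01': prefix -- VIOLATION

NO -- this is NOT a valid prefix code. E (0) is a prefix of C (01).


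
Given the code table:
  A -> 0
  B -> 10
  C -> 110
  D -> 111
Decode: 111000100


Decoding:
111 -> D
0 -> A
0 -> A
0 -> A
10 -> B
0 -> A


Result: DAAABA


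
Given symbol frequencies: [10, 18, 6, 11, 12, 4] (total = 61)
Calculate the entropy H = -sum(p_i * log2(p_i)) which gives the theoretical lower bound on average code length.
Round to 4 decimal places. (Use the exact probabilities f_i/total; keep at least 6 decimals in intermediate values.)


Per-symbol terms -p_i * log2(p_i) with p_i = f_i/61:
  p = 10/61 = 0.163934: log2(p) = -2.608809, -p*log2(p) = 0.427674
  p = 18/61 = 0.295082: log2(p) = -1.760812, -p*log2(p) = 0.519584
  p = 6/61 = 0.098361: log2(p) = -3.345775, -p*log2(p) = 0.329093
  p = 11/61 = 0.180328: log2(p) = -2.471306, -p*log2(p) = 0.445645
  p = 12/61 = 0.196721: log2(p) = -2.345775, -p*log2(p) = 0.461464
  p = 4/61 = 0.065574: log2(p) = -3.930737, -p*log2(p) = 0.257753
H = 0.427674 + 0.519584 + 0.329093 + 0.445645 + 0.461464 + 0.257753 = 2.441213

H = 2.4412 bits/symbol


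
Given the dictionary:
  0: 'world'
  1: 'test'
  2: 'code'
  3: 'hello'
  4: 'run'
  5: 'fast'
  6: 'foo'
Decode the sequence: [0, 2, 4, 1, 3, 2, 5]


Look up each index in the dictionary:
  0 -> 'world'
  2 -> 'code'
  4 -> 'run'
  1 -> 'test'
  3 -> 'hello'
  2 -> 'code'
  5 -> 'fast'

Decoded: "world code run test hello code fast"


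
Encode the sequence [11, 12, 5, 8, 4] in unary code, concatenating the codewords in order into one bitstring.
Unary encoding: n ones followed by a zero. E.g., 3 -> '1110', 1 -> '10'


Encode each number as n ones followed by a terminating 0:
  11 -> 111111111110 (12 bits)
  12 -> 1111111111110 (13 bits)
  5 -> 111110 (6 bits)
  8 -> 111111110 (9 bits)
  4 -> 11110 (5 bits)
Total length = 12 + 13 + 6 + 9 + 5 = 45 bits.

Unary([11, 12, 5, 8, 4]) = 111111111110111111111111011111011111111011110 (45 bits)


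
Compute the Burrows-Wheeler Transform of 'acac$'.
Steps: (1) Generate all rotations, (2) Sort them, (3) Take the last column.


Rotations (sorted):
  0: $acac -> last char: c
  1: ac$ac -> last char: c
  2: acac$ -> last char: $
  3: c$aca -> last char: a
  4: cac$a -> last char: a


BWT = cc$aa


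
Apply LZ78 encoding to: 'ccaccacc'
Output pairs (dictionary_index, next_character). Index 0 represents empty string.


LZ78 encoding steps:
Dictionary: {0: ''}
Step 1: w='' (idx 0), next='c' -> output (0, 'c'), add 'c' as idx 1
Step 2: w='c' (idx 1), next='a' -> output (1, 'a'), add 'ca' as idx 2
Step 3: w='c' (idx 1), next='c' -> output (1, 'c'), add 'cc' as idx 3
Step 4: w='' (idx 0), next='a' -> output (0, 'a'), add 'a' as idx 4
Step 5: w='cc' (idx 3), end of input -> output (3, '')


Encoded: [(0, 'c'), (1, 'a'), (1, 'c'), (0, 'a'), (3, '')]
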